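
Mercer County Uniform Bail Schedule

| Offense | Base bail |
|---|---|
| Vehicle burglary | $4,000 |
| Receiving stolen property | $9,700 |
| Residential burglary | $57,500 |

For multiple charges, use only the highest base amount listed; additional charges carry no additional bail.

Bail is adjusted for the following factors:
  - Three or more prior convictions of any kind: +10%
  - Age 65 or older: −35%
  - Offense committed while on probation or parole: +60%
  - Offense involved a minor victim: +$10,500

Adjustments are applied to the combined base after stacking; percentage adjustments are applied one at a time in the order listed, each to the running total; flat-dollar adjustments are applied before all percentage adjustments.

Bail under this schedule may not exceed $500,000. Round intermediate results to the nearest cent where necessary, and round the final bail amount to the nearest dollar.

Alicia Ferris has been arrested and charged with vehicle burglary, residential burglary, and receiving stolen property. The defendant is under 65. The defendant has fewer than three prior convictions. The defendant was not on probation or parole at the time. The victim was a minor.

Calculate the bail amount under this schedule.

$68,000

Base amounts from the schedule: vehicle burglary $4,000; residential burglary $57,500; receiving stolen property $9,700.
Stacking rule: use the highest base only. Highest is residential burglary at $57,500. Combined base = $57,500.
Offense involved a minor victim (+$10,500 flat): $57,500 + $10,500 = $68,000.
$68,000 is within the $500,000 maximum.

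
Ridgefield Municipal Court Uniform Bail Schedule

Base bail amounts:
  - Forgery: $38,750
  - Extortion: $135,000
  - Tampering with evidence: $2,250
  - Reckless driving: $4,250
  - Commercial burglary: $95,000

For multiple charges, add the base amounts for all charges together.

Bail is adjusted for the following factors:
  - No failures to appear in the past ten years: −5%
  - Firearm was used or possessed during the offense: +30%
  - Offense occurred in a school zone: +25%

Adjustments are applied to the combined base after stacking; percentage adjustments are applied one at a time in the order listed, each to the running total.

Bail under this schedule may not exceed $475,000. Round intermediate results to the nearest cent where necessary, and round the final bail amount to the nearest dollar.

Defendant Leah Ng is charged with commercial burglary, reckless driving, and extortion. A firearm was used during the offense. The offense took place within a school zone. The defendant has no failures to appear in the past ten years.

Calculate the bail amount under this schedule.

Base amounts from the schedule: commercial burglary $95,000; reckless driving $4,250; extortion $135,000.
Stacking rule: sum of all bases. $95,000 + $4,250 + $135,000 = $234,250.
No failures to appear in the past ten years (−5%): $234,250 × 0.95 = $222,537.50.
Firearm was used or possessed during the offense (+30%): $222,537.50 × 1.3 = $289,298.75.
Offense occurred in a school zone (+25%): $289,298.75 × 1.25 = $361,623.44.
$361,623.44 is within the $475,000 maximum.
Rounded to the nearest dollar: $361,623.

$361,623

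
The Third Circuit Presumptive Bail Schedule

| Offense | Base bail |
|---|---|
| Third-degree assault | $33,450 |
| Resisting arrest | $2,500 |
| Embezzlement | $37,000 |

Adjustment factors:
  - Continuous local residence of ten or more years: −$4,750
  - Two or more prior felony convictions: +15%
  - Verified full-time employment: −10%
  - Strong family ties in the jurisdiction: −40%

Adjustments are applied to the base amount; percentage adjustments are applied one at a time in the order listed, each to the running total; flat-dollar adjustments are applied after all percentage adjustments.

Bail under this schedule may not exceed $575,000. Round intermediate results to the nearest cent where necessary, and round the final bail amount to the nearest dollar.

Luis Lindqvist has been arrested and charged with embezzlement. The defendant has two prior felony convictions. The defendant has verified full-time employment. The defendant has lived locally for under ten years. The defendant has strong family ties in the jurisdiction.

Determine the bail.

Base amounts from the schedule: embezzlement $37,000.
Single charge. Combined base = $37,000.
Two or more prior felony convictions (+15%): $37,000 × 1.15 = $42,550.
Verified full-time employment (−10%): $42,550 × 0.9 = $38,295.
Strong family ties in the jurisdiction (−40%): $38,295 × 0.6 = $22,977.
$22,977 is within the $575,000 maximum.

$22,977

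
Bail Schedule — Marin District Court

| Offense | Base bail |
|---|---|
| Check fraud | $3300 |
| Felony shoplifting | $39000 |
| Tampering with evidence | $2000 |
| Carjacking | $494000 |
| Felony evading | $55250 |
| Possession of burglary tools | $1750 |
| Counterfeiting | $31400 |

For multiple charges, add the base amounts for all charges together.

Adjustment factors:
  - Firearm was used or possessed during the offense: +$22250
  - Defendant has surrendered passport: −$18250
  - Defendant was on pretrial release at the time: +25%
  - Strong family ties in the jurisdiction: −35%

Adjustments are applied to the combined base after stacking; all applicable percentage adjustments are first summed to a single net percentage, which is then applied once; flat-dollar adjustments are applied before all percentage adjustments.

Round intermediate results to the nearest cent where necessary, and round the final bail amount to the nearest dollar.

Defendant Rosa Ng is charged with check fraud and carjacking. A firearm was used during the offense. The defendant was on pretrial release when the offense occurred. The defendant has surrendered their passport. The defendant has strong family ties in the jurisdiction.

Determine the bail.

Base amounts from the schedule: check fraud $3300; carjacking $494000.
Stacking rule: sum of all bases. $3300 + $494000 = $497300.
Firearm was used or possessed during the offense (+$22250 flat): $497300 + $22250 = $519550.
Defendant has surrendered passport (−$18250 flat): $519550 − $18250 = $501300.
Net percentage adjustment: +25% −35% = −10%. $501300 × 0.9 = $451170.

$451170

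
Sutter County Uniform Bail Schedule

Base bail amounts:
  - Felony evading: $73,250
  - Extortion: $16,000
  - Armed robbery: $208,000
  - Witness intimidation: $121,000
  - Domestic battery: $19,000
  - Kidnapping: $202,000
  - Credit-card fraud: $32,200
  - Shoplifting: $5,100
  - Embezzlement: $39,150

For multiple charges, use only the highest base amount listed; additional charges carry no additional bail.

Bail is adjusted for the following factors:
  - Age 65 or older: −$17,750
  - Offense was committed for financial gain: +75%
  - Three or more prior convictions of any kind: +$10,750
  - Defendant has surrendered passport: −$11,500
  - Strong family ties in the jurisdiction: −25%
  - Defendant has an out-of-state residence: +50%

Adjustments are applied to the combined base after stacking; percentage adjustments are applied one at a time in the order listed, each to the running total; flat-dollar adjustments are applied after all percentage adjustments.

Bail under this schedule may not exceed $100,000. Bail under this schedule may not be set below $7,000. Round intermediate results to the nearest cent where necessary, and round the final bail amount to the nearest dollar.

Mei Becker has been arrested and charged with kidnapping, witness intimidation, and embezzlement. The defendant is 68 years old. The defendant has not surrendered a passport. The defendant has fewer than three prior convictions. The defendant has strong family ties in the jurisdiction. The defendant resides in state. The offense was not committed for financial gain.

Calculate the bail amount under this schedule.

$100,000

Base amounts from the schedule: kidnapping $202,000; witness intimidation $121,000; embezzlement $39,150.
Stacking rule: use the highest base only. Highest is kidnapping at $202,000. Combined base = $202,000.
Strong family ties in the jurisdiction (−25%): $202,000 × 0.75 = $151,500.
Age 65 or older (−$17,750 flat): $151,500 − $17,750 = $133,750.
Result $133,750 exceeds the maximum of $100,000; bail is capped at $100,000.
$100,000 is at or above the $7,000 minimum.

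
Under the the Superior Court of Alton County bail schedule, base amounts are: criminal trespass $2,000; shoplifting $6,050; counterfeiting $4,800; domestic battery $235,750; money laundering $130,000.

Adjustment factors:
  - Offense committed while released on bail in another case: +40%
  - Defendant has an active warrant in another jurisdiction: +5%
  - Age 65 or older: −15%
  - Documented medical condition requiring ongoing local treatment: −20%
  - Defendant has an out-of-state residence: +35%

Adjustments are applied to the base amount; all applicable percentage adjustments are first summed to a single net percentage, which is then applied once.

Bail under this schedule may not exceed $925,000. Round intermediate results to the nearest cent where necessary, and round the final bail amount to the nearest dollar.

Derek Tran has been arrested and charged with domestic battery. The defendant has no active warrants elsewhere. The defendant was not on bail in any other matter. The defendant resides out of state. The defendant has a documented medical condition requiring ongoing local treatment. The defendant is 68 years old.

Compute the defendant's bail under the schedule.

$235,750

Base amounts from the schedule: domestic battery $235,750.
Single charge. Combined base = $235,750.
Net percentage adjustment: −15% −20% +35% = +0%. $235,750 × 1 = $235,750.
$235,750 is within the $925,000 maximum.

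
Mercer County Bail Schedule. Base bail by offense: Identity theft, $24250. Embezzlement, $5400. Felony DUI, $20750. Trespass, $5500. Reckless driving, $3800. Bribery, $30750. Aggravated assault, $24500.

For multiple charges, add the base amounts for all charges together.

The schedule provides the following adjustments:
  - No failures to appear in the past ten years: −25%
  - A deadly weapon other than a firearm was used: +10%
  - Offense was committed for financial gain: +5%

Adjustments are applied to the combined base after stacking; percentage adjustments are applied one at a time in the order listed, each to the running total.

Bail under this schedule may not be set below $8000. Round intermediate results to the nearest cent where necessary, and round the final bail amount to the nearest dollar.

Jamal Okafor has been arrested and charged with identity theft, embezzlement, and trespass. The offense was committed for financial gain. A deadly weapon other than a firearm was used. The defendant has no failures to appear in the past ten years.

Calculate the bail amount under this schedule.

$30449

Base amounts from the schedule: identity theft $24250; embezzlement $5400; trespass $5500.
Stacking rule: sum of all bases. $24250 + $5400 + $5500 = $35150.
No failures to appear in the past ten years (−25%): $35150 × 0.75 = $26362.50.
A deadly weapon other than a firearm was used (+10%): $26362.50 × 1.1 = $28998.75.
Offense was committed for financial gain (+5%): $28998.75 × 1.05 = $30448.69.
$30448.69 is at or above the $8000 minimum.
Rounded to the nearest dollar: $30449.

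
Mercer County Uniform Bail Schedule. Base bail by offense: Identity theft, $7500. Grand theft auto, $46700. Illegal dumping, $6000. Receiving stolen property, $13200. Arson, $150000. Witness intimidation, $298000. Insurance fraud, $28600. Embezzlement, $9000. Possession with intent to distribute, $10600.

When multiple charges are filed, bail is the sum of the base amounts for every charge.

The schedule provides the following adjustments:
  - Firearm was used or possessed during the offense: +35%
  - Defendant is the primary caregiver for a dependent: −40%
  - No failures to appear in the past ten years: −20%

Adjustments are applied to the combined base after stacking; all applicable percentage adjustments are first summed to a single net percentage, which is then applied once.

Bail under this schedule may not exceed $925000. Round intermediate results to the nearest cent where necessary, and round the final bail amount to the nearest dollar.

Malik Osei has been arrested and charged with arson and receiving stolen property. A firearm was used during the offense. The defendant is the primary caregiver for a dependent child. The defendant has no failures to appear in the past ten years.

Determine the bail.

$122400

Base amounts from the schedule: arson $150000; receiving stolen property $13200.
Stacking rule: sum of all bases. $150000 + $13200 = $163200.
Net percentage adjustment: +35% −40% −20% = −25%. $163200 × 0.75 = $122400.
$122400 is within the $925000 maximum.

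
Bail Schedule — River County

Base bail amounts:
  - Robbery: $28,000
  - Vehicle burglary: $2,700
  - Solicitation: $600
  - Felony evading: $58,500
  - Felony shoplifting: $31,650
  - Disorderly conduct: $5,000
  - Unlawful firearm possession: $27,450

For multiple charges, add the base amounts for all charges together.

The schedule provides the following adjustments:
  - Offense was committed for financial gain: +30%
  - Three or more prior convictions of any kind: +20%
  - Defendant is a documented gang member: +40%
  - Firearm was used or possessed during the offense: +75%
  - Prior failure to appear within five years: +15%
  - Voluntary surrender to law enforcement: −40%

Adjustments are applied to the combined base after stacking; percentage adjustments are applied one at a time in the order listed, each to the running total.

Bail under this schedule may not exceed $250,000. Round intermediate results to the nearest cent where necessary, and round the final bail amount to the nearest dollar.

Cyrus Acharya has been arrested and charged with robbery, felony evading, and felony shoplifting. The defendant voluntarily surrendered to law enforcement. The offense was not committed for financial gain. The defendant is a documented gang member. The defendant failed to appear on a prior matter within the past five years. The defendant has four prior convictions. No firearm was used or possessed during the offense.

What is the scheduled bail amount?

Base amounts from the schedule: robbery $28,000; felony evading $58,500; felony shoplifting $31,650.
Stacking rule: sum of all bases. $28,000 + $58,500 + $31,650 = $118,150.
Three or more prior convictions of any kind (+20%): $118,150 × 1.2 = $141,780.
Defendant is a documented gang member (+40%): $141,780 × 1.4 = $198,492.
Prior failure to appear within five years (+15%): $198,492 × 1.15 = $228,265.80.
Voluntary surrender to law enforcement (−40%): $228,265.80 × 0.6 = $136,959.48.
$136,959.48 is within the $250,000 maximum.
Rounded to the nearest dollar: $136,959.

$136,959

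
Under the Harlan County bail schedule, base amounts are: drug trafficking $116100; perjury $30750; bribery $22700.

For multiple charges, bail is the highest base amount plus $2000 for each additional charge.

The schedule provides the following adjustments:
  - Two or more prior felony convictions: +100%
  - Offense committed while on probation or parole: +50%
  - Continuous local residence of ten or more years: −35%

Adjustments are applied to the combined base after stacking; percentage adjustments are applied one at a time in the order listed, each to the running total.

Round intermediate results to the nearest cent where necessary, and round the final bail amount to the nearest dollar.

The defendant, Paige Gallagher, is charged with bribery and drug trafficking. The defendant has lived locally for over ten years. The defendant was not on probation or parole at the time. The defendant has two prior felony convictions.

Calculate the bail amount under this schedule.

$153530

Base amounts from the schedule: bribery $22700; drug trafficking $116100.
Stacking rule: highest base plus $2000 per additional charge. Highest is drug trafficking at $116100; 1 additional charge → +$2000. Combined base = $118100.
Two or more prior felony convictions (+100%): $118100 × 2 = $236200.
Continuous local residence of ten or more years (−35%): $236200 × 0.65 = $153530.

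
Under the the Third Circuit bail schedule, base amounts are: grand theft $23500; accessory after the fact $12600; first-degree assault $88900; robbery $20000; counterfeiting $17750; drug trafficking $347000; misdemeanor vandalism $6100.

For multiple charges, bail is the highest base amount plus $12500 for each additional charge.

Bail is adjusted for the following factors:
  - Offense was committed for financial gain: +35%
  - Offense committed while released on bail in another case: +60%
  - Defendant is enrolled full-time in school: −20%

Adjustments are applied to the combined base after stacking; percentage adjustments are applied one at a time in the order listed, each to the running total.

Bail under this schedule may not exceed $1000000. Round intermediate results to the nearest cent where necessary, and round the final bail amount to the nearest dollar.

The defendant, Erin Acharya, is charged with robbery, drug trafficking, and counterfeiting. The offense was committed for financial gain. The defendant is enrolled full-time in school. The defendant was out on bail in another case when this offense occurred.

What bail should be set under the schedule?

$642816

Base amounts from the schedule: robbery $20000; drug trafficking $347000; counterfeiting $17750.
Stacking rule: highest base plus $12500 per additional charge. Highest is drug trafficking at $347000; 2 additional charges → +$25000. Combined base = $372000.
Offense was committed for financial gain (+35%): $372000 × 1.35 = $502200.
Offense committed while released on bail in another case (+60%): $502200 × 1.6 = $803520.
Defendant is enrolled full-time in school (−20%): $803520 × 0.8 = $642816.
$642816 is within the $1000000 maximum.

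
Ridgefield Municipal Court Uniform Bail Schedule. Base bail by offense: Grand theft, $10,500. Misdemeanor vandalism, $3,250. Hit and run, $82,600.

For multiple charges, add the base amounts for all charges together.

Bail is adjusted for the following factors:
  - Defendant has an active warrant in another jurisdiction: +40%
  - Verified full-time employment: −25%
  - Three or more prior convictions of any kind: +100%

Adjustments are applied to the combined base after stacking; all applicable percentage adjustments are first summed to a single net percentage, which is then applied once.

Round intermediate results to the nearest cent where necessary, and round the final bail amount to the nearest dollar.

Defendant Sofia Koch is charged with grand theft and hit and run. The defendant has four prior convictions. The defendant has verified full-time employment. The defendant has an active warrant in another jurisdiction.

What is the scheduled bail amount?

$200,165

Base amounts from the schedule: grand theft $10,500; hit and run $82,600.
Stacking rule: sum of all bases. $10,500 + $82,600 = $93,100.
Net percentage adjustment: +40% −25% +100% = +115%. $93,100 × 2.15 = $200,165.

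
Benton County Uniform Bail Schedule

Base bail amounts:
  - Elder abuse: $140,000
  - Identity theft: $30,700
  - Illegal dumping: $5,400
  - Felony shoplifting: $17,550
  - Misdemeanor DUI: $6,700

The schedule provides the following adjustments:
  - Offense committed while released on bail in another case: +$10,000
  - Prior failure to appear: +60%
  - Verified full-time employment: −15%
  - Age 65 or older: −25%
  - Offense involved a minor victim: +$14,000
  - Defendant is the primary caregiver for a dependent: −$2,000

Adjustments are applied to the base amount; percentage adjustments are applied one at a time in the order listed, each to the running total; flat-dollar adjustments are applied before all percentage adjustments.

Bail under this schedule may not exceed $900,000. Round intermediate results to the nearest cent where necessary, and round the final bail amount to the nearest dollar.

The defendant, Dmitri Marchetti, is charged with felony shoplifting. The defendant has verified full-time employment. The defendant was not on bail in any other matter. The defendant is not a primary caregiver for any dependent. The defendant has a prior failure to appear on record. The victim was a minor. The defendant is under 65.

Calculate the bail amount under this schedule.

$42,908

Base amounts from the schedule: felony shoplifting $17,550.
Single charge. Combined base = $17,550.
Offense involved a minor victim (+$14,000 flat): $17,550 + $14,000 = $31,550.
Prior failure to appear (+60%): $31,550 × 1.6 = $50,480.
Verified full-time employment (−15%): $50,480 × 0.85 = $42,908.
$42,908 is within the $900,000 maximum.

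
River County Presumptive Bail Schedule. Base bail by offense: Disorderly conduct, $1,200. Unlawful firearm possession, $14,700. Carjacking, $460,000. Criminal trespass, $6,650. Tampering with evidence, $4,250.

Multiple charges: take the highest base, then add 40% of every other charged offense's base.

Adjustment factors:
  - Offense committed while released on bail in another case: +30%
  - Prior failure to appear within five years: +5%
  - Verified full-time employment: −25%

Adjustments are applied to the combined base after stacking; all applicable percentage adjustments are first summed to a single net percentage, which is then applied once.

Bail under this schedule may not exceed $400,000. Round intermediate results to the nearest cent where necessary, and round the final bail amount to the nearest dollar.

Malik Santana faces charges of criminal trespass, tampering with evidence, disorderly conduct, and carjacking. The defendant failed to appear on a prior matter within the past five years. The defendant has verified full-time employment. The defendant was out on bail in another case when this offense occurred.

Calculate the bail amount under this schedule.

$400,000

Base amounts from the schedule: criminal trespass $6,650; tampering with evidence $4,250; disorderly conduct $1,200; carjacking $460,000.
Stacking rule: highest base plus 40% of each additional charge. Highest is carjacking at $460,000. Additional: $6,650 × 40% = $2,660; $4,250 × 40% = $1,700; $1,200 × 40% = $480. Combined base = $460,000 + $4,840 = $464,840.
Net percentage adjustment: +30% +5% −25% = +10%. $464,840 × 1.1 = $511,324.
Result $511,324 exceeds the maximum of $400,000; bail is capped at $400,000.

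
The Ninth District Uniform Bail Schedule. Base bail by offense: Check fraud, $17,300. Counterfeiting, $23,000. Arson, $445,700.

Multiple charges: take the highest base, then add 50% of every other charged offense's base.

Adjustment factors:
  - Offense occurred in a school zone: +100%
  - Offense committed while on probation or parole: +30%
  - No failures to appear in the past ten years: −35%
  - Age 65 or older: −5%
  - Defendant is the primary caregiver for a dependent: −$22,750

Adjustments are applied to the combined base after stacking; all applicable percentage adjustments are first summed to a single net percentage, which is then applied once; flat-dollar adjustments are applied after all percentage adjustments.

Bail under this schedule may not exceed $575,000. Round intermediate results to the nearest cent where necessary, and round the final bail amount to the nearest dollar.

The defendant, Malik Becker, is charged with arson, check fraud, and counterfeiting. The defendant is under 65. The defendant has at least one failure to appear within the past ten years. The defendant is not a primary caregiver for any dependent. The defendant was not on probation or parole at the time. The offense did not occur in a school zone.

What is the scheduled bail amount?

Base amounts from the schedule: arson $445,700; check fraud $17,300; counterfeiting $23,000.
Stacking rule: highest base plus 50% of each additional charge. Highest is arson at $445,700. Additional: $17,300 × 50% = $8,650; $23,000 × 50% = $11,500. Combined base = $445,700 + $20,150 = $465,850.
No adjustment factors apply to this defendant.
$465,850 is within the $575,000 maximum.

$465,850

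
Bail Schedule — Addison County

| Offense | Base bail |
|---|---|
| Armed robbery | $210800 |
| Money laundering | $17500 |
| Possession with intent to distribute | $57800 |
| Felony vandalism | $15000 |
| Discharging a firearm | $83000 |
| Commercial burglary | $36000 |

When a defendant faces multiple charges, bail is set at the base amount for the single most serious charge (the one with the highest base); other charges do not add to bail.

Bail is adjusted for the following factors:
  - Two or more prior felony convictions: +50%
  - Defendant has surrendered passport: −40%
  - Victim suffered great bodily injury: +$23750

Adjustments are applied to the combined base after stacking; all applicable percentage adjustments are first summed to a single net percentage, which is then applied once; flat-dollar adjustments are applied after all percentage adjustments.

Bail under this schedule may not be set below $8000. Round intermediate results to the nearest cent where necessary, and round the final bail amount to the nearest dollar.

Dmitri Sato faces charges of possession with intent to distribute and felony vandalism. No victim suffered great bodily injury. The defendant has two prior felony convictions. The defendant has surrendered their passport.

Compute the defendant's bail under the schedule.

$63580

Base amounts from the schedule: possession with intent to distribute $57800; felony vandalism $15000.
Stacking rule: use the highest base only. Highest is possession with intent to distribute at $57800. Combined base = $57800.
Net percentage adjustment: +50% −40% = +10%. $57800 × 1.1 = $63580.
$63580 is at or above the $8000 minimum.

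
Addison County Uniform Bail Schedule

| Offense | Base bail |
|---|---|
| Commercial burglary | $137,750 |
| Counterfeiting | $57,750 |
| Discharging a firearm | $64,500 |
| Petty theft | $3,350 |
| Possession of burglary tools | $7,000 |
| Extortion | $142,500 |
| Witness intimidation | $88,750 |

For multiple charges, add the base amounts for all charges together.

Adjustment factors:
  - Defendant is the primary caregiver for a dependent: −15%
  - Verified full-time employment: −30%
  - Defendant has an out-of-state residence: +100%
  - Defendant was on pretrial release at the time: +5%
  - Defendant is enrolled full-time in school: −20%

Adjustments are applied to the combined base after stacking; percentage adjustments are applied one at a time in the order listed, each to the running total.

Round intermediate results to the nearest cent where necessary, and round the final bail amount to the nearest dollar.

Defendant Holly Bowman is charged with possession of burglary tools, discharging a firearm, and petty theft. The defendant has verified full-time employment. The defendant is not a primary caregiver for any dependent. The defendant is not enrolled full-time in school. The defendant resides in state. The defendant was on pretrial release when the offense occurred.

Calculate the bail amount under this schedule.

Base amounts from the schedule: possession of burglary tools $7,000; discharging a firearm $64,500; petty theft $3,350.
Stacking rule: sum of all bases. $7,000 + $64,500 + $3,350 = $74,850.
Verified full-time employment (−30%): $74,850 × 0.7 = $52,395.
Defendant was on pretrial release at the time (+5%): $52,395 × 1.05 = $55,014.75.
Rounded to the nearest dollar: $55,015.

$55,015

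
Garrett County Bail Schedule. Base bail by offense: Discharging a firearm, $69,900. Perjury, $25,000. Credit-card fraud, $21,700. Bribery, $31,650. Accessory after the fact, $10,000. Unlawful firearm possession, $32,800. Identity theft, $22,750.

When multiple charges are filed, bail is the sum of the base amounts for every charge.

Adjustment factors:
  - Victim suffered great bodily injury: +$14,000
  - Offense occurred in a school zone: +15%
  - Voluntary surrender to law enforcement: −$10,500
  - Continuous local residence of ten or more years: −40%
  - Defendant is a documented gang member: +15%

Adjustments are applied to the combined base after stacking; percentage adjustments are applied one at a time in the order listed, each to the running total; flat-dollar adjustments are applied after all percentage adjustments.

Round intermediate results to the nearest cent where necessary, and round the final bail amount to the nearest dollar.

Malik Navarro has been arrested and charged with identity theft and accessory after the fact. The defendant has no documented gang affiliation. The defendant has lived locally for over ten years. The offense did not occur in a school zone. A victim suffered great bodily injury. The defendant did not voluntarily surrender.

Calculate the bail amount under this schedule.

Base amounts from the schedule: identity theft $22,750; accessory after the fact $10,000.
Stacking rule: sum of all bases. $22,750 + $10,000 = $32,750.
Continuous local residence of ten or more years (−40%): $32,750 × 0.6 = $19,650.
Victim suffered great bodily injury (+$14,000 flat): $19,650 + $14,000 = $33,650.

$33,650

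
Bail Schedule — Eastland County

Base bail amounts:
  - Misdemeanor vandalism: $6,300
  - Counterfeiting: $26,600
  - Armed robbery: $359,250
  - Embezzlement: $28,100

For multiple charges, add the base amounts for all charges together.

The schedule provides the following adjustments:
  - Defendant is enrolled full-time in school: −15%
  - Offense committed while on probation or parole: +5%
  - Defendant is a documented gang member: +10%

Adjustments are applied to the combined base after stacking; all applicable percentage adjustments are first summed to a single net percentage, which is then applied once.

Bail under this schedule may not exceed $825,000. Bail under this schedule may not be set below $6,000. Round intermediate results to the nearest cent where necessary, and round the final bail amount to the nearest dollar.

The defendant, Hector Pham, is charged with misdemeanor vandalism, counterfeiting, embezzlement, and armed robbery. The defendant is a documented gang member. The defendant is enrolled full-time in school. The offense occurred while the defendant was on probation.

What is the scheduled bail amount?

$420,250

Base amounts from the schedule: misdemeanor vandalism $6,300; counterfeiting $26,600; embezzlement $28,100; armed robbery $359,250.
Stacking rule: sum of all bases. $6,300 + $26,600 + $28,100 + $359,250 = $420,250.
Net percentage adjustment: −15% +5% +10% = +0%. $420,250 × 1 = $420,250.
$420,250 is within the $825,000 maximum.
$420,250 is at or above the $6,000 minimum.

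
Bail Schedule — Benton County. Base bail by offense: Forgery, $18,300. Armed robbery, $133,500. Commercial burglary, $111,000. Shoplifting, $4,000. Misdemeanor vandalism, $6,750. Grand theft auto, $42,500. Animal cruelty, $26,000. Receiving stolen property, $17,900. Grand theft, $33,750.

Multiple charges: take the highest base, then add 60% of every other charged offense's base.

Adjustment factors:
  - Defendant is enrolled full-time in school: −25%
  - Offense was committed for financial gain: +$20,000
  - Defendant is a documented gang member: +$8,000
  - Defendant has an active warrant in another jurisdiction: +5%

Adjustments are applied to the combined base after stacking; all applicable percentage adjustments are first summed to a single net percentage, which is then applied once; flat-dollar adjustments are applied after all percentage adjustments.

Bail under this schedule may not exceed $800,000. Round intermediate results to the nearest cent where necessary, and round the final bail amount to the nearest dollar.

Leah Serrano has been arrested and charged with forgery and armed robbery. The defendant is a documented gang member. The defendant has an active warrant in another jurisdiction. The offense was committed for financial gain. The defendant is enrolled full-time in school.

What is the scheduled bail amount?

Base amounts from the schedule: forgery $18,300; armed robbery $133,500.
Stacking rule: highest base plus 60% of each additional charge. Highest is armed robbery at $133,500. Additional: $18,300 × 60% = $10,980. Combined base = $133,500 + $10,980 = $144,480.
Net percentage adjustment: −25% +5% = −20%. $144,480 × 0.8 = $115,584.
Offense was committed for financial gain (+$20,000 flat): $115,584 + $20,000 = $135,584.
Defendant is a documented gang member (+$8,000 flat): $135,584 + $8,000 = $143,584.
$143,584 is within the $800,000 maximum.

$143,584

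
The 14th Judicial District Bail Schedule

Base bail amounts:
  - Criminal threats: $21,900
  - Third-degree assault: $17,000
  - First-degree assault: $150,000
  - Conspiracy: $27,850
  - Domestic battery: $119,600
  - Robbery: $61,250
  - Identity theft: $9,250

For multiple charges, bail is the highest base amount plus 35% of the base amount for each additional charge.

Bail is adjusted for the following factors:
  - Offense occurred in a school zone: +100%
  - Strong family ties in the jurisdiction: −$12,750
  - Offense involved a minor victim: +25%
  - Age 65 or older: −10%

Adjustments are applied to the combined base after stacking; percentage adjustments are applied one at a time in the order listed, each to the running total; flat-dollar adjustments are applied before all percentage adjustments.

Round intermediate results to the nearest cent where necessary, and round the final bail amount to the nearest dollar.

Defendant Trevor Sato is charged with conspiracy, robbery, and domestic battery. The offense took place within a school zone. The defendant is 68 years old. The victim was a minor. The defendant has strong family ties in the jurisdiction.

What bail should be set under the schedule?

$310,579

Base amounts from the schedule: conspiracy $27,850; robbery $61,250; domestic battery $119,600.
Stacking rule: highest base plus 35% of each additional charge. Highest is domestic battery at $119,600. Additional: $27,850 × 35% = $9,747.50; $61,250 × 35% = $21,437.50. Combined base = $119,600 + $31,185 = $150,785.
Strong family ties in the jurisdiction (−$12,750 flat): $150,785 − $12,750 = $138,035.
Offense occurred in a school zone (+100%): $138,035 × 2 = $276,070.
Offense involved a minor victim (+25%): $276,070 × 1.25 = $345,087.50.
Age 65 or older (−10%): $345,087.50 × 0.9 = $310,578.75.
Rounded to the nearest dollar: $310,579.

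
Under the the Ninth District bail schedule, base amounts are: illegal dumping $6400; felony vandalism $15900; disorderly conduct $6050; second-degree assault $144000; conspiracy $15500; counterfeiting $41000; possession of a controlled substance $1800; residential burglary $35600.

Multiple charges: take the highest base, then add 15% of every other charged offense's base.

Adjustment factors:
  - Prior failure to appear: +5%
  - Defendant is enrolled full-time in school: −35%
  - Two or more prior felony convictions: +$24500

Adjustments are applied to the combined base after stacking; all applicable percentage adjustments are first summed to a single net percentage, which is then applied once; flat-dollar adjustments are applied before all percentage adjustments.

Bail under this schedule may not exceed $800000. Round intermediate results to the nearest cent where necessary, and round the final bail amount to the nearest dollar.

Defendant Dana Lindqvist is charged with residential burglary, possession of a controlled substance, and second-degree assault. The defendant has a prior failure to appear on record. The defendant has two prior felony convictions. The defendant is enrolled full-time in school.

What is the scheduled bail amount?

Base amounts from the schedule: residential burglary $35600; possession of a controlled substance $1800; second-degree assault $144000.
Stacking rule: highest base plus 15% of each additional charge. Highest is second-degree assault at $144000. Additional: $35600 × 15% = $5340; $1800 × 15% = $270. Combined base = $144000 + $5610 = $149610.
Two or more prior felony convictions (+$24500 flat): $149610 + $24500 = $174110.
Net percentage adjustment: +5% −35% = −30%. $174110 × 0.7 = $121877.
$121877 is within the $800000 maximum.

$121877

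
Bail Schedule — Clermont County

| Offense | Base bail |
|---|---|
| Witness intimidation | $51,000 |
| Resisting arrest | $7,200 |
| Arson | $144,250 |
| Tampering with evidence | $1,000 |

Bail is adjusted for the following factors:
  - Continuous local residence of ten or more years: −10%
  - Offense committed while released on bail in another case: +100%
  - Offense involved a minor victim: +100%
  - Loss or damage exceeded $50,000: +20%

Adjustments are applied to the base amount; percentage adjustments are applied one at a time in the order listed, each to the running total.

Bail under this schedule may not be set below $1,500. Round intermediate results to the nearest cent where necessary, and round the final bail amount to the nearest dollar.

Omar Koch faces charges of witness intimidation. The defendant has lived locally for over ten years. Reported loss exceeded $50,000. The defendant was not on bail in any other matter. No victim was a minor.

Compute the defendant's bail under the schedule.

$55,080

Base amounts from the schedule: witness intimidation $51,000.
Single charge. Combined base = $51,000.
Continuous local residence of ten or more years (−10%): $51,000 × 0.9 = $45,900.
Loss or damage exceeded $50,000 (+20%): $45,900 × 1.2 = $55,080.
$55,080 is at or above the $1,500 minimum.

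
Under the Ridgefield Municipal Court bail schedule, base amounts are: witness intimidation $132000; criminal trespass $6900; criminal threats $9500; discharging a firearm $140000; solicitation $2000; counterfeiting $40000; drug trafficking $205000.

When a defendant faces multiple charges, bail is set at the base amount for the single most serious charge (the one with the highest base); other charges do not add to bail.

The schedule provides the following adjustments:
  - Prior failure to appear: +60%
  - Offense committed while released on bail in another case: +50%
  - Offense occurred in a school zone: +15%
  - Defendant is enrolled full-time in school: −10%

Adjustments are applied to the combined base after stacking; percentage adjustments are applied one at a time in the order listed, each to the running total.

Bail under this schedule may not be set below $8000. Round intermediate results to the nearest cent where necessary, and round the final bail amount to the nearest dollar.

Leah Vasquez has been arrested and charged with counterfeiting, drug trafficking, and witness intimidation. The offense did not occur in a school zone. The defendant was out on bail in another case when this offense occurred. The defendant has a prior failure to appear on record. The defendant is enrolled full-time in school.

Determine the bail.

$442800

Base amounts from the schedule: counterfeiting $40000; drug trafficking $205000; witness intimidation $132000.
Stacking rule: use the highest base only. Highest is drug trafficking at $205000. Combined base = $205000.
Prior failure to appear (+60%): $205000 × 1.6 = $328000.
Offense committed while released on bail in another case (+50%): $328000 × 1.5 = $492000.
Defendant is enrolled full-time in school (−10%): $492000 × 0.9 = $442800.
$442800 is at or above the $8000 minimum.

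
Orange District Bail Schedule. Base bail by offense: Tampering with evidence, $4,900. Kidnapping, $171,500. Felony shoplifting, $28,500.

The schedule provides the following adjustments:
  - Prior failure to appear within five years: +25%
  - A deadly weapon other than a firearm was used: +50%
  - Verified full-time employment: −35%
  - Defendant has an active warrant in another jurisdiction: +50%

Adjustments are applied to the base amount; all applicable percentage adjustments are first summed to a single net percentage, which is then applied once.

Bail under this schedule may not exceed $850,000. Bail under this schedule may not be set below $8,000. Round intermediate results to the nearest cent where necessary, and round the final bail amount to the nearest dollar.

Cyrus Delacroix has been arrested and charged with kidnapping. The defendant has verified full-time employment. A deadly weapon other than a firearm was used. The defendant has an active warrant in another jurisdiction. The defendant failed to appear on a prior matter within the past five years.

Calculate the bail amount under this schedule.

Base amounts from the schedule: kidnapping $171,500.
Single charge. Combined base = $171,500.
Net percentage adjustment: +25% +50% −35% +50% = +90%. $171,500 × 1.9 = $325,850.
$325,850 is within the $850,000 maximum.
$325,850 is at or above the $8,000 minimum.

$325,850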